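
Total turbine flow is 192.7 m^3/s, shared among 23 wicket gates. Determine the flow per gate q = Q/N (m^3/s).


q = 192.7 / 23 = 8.3783 m^3/s


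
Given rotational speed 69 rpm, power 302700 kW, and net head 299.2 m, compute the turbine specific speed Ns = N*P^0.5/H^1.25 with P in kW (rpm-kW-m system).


Ns = 69 * 302700^0.5 / 299.2^1.25 = 30.5073


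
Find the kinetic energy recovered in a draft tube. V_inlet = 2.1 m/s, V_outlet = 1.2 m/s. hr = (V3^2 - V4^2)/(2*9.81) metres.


hr = (2.1^2 - 1.2^2) / (2*9.81) = 0.1514 m


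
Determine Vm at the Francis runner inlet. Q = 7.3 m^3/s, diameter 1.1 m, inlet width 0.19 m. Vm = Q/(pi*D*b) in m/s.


Vm = 7.3 / (pi * 1.1 * 0.19) = 11.1180 m/s


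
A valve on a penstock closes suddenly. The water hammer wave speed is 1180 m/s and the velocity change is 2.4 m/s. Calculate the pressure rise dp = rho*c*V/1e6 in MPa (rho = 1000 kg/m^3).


dp = 1000 * 1180 * 2.4 / 1e6 = 2.8320 MPa


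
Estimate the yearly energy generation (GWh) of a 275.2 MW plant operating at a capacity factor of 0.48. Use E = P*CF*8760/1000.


E = 275.2 * 0.48 * 8760 / 1000 = 1157.1610 GWh


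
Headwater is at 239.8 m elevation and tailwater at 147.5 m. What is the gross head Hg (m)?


Hg = 239.8 - 147.5 = 92.3000 m


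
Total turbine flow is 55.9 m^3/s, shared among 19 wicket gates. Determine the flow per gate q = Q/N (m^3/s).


q = 55.9 / 19 = 2.9421 m^3/s


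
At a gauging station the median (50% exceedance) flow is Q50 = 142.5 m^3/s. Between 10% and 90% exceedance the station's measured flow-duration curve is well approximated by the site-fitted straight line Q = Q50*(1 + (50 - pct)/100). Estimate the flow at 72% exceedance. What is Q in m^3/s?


Q = 142.5 * (1 + (50 - 72)/100) = 111.1500 m^3/s


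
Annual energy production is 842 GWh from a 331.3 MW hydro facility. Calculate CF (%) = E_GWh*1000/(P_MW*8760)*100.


CF = 842 * 1000 / (331.3 * 8760) * 100 = 29.0126 %


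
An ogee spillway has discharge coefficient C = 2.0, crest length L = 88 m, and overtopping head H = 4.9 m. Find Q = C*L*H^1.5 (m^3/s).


Q = 2.0 * 88 * 4.9^1.5 = 1909.0038 m^3/s


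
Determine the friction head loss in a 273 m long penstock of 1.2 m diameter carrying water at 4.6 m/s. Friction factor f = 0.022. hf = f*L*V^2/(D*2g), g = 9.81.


hf = 0.022 * 273 * 4.6^2 / (1.2 * 2 * 9.81) = 5.3978 m


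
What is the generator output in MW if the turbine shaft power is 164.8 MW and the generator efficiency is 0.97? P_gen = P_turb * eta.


P_gen = 164.8 * 0.97 = 159.8560 MW


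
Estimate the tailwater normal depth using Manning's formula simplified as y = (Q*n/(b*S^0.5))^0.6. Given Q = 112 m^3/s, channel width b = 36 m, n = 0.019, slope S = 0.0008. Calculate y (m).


y = (112 * 0.019 / (36 * 0.0008^0.5))^0.6 = 1.5562 m


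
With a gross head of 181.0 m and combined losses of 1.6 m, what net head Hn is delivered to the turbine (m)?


Hn = 181.0 - 1.6 = 179.4000 m


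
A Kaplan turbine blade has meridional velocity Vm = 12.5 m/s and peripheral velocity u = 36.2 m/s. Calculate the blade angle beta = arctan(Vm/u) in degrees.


beta = arctan(12.5 / 36.2) = 19.0500 degrees


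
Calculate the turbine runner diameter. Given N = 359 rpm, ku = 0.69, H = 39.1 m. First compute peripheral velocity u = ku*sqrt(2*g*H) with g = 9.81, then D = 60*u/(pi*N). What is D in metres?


u = 0.69 * sqrt(2*9.81*39.1) = 19.1112 m/s
D = 60 * 19.1112 / (pi * 359) = 1.0167 m


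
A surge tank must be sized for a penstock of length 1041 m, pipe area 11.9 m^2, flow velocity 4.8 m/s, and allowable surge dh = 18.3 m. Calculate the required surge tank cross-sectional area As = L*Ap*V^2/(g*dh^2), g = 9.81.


As = 1041 * 11.9 * 4.8^2 / (9.81 * 18.3^2) = 86.8778 m^2


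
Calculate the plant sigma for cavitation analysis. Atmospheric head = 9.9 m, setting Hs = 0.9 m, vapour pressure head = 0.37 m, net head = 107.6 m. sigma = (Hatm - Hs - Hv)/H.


sigma = (9.9 - 0.9 - 0.37) / 107.6 = 0.0802


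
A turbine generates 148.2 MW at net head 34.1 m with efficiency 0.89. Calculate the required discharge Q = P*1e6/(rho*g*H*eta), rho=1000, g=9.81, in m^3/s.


Q = 148.2 * 1e6 / (1000 * 9.81 * 34.1 * 0.89) = 497.7770 m^3/s


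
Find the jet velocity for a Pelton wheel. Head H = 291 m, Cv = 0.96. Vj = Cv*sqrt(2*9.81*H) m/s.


Vj = 0.96 * sqrt(2*9.81*291) = 72.5383 m/s


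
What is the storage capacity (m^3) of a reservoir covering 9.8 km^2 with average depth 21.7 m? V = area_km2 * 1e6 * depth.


V = 9.8 * 1e6 * 21.7 = 2.1266e+08 m^3


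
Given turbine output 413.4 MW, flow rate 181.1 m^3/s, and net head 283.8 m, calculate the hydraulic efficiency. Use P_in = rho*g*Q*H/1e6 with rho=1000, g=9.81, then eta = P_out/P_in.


P_in = 1000 * 9.81 * 181.1 * 283.8 / 1e6 = 504.1965 MW
eta = 413.4 / 504.1965 = 0.8199


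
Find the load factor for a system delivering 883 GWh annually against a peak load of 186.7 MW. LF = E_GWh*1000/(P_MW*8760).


LF = 883 * 1000 / (186.7 * 8760) = 0.5399


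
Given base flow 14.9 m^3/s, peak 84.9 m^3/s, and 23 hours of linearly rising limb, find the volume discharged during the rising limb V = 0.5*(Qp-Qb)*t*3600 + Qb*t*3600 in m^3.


V = 0.5*(84.9 - 14.9)*23*3600 + 14.9*23*3600 = 4.1317e+06 m^3


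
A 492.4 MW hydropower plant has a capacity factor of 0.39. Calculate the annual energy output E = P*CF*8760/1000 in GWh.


E = 492.4 * 0.39 * 8760 / 1000 = 1682.2354 GWh


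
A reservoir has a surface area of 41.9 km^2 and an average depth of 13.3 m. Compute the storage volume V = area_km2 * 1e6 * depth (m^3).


V = 41.9 * 1e6 * 13.3 = 5.5727e+08 m^3


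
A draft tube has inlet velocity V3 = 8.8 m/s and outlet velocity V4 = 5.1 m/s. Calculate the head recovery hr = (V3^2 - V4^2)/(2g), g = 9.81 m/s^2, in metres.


hr = (8.8^2 - 5.1^2) / (2*9.81) = 2.6213 m


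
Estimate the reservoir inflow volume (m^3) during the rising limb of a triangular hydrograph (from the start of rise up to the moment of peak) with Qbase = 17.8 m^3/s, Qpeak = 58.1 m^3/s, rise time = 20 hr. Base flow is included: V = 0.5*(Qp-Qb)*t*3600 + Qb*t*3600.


V = 0.5*(58.1 - 17.8)*20*3600 + 17.8*20*3600 = 2.7324e+06 m^3


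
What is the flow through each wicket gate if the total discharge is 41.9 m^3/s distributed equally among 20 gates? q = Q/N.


q = 41.9 / 20 = 2.0950 m^3/s


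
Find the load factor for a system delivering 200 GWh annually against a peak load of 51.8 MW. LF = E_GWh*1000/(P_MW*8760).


LF = 200 * 1000 / (51.8 * 8760) = 0.4408


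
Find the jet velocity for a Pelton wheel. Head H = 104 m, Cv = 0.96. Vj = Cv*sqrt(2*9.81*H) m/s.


Vj = 0.96 * sqrt(2*9.81*104) = 43.3648 m/s


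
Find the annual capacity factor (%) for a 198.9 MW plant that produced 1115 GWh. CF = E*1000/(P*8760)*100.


CF = 1115 * 1000 / (198.9 * 8760) * 100 = 63.9935 %


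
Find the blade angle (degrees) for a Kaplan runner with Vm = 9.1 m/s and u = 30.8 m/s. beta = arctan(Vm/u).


beta = arctan(9.1 / 30.8) = 16.4600 degrees


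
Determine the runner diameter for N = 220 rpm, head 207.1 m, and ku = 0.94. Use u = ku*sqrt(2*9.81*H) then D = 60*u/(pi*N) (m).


u = 0.94 * sqrt(2*9.81*207.1) = 59.9194 m/s
D = 60 * 59.9194 / (pi * 220) = 5.2017 m


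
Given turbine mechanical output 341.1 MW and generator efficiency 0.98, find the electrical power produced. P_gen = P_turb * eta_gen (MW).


P_gen = 341.1 * 0.98 = 334.2780 MW


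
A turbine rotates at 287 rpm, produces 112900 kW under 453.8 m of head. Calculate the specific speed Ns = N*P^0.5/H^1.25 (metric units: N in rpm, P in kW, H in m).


Ns = 287 * 112900^0.5 / 453.8^1.25 = 46.0414


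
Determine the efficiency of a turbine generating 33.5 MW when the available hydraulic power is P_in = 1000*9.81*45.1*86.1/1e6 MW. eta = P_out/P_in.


P_in = 1000 * 9.81 * 45.1 * 86.1 / 1e6 = 38.0933 MW
eta = 33.5 / 38.0933 = 0.8794


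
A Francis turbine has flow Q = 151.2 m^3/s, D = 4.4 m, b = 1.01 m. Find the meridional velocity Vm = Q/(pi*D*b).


Vm = 151.2 / (pi * 4.4 * 1.01) = 10.8300 m/s


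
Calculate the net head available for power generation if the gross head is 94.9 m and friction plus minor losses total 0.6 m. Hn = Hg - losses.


Hn = 94.9 - 0.6 = 94.3000 m


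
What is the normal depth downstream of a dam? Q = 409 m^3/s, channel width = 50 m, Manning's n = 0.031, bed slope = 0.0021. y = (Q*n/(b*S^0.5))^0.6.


y = (409 * 0.031 / (50 * 0.0021^0.5))^0.6 = 2.7913 m


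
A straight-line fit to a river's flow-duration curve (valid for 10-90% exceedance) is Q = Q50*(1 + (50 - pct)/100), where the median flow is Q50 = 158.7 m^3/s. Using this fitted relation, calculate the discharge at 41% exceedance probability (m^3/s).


Q = 158.7 * (1 + (50 - 41)/100) = 172.9830 m^3/s


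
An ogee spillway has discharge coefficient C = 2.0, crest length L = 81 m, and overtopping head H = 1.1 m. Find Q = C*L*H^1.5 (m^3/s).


Q = 2.0 * 81 * 1.1^1.5 = 186.8977 m^3/s


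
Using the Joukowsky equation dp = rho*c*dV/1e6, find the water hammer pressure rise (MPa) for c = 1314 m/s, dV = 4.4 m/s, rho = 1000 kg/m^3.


dp = 1000 * 1314 * 4.4 / 1e6 = 5.7816 MPa


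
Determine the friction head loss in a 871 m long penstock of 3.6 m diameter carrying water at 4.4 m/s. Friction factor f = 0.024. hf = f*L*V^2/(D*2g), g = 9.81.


hf = 0.024 * 871 * 4.4^2 / (3.6 * 2 * 9.81) = 5.7297 m


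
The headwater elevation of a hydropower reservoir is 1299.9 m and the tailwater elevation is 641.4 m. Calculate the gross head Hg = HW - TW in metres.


Hg = 1299.9 - 641.4 = 658.5000 m


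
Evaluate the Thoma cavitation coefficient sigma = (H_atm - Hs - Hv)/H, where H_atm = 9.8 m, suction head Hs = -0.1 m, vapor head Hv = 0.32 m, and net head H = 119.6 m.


sigma = (9.8 - (-0.1) - 0.32) / 119.6 = 0.0801


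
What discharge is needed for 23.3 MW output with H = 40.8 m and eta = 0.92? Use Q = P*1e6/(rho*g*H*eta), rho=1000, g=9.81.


Q = 23.3 * 1e6 / (1000 * 9.81 * 40.8 * 0.92) = 63.2760 m^3/s


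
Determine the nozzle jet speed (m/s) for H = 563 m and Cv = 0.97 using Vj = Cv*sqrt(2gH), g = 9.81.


Vj = 0.97 * sqrt(2*9.81*563) = 101.9472 m/s


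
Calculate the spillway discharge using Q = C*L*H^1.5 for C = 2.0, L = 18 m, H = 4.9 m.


Q = 2.0 * 18 * 4.9^1.5 = 390.4780 m^3/s


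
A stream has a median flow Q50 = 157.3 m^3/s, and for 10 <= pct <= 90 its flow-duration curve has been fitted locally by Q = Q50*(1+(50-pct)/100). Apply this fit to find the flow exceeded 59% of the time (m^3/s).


Q = 157.3 * (1 + (50 - 59)/100) = 143.1430 m^3/s


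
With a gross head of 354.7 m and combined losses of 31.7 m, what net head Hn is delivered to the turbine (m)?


Hn = 354.7 - 31.7 = 323.0000 m


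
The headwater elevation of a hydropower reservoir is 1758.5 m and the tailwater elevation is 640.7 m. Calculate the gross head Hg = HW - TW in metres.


Hg = 1758.5 - 640.7 = 1117.8000 m


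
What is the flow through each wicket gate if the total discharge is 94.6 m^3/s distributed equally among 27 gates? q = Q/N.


q = 94.6 / 27 = 3.5037 m^3/s


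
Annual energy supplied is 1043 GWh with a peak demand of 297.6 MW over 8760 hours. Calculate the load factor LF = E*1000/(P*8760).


LF = 1043 * 1000 / (297.6 * 8760) = 0.4001


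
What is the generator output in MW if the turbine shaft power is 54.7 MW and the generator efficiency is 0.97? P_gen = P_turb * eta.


P_gen = 54.7 * 0.97 = 53.0590 MW


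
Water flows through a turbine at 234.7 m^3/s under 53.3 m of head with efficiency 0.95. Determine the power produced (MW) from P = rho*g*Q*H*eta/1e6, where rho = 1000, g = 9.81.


P = 1000 * 9.81 * 234.7 * 53.3 * 0.95 / 1e6 = 116.5824 MW


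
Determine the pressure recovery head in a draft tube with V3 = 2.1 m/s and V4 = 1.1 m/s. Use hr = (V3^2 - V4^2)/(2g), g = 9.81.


hr = (2.1^2 - 1.1^2) / (2*9.81) = 0.1631 m


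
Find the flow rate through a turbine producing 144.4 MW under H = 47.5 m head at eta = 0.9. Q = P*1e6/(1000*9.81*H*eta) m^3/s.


Q = 144.4 * 1e6 / (1000 * 9.81 * 47.5 * 0.9) = 344.3199 m^3/s


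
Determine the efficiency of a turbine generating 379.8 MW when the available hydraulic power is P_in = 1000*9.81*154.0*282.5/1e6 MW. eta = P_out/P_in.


P_in = 1000 * 9.81 * 154.0 * 282.5 / 1e6 = 426.7840 MW
eta = 379.8 / 426.7840 = 0.8899


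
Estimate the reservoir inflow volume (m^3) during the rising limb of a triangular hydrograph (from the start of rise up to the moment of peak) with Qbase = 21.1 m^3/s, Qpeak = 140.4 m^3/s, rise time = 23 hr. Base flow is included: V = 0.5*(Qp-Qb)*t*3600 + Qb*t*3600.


V = 0.5*(140.4 - 21.1)*23*3600 + 21.1*23*3600 = 6.6861e+06 m^3


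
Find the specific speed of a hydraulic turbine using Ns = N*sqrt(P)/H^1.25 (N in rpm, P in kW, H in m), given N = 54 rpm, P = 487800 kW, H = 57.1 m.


Ns = 54 * 487800^0.5 / 57.1^1.25 = 240.2811


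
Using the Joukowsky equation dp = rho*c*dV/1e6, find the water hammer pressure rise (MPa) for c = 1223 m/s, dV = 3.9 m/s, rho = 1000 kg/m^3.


dp = 1000 * 1223 * 3.9 / 1e6 = 4.7697 MPa


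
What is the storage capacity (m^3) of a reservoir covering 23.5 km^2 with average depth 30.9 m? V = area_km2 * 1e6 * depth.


V = 23.5 * 1e6 * 30.9 = 7.2615e+08 m^3


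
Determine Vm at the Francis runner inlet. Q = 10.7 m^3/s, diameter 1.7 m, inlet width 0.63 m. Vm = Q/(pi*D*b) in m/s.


Vm = 10.7 / (pi * 1.7 * 0.63) = 3.1801 m/s


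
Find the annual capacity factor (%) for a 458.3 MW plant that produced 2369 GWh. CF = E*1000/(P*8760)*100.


CF = 2369 * 1000 / (458.3 * 8760) * 100 = 59.0080 %


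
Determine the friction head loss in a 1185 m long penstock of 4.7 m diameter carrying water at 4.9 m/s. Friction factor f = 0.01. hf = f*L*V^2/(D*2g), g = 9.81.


hf = 0.01 * 1185 * 4.9^2 / (4.7 * 2 * 9.81) = 3.0854 m


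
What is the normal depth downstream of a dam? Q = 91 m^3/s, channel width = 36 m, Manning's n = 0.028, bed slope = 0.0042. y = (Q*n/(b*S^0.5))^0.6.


y = (91 * 0.028 / (36 * 0.0042^0.5))^0.6 = 1.0543 m


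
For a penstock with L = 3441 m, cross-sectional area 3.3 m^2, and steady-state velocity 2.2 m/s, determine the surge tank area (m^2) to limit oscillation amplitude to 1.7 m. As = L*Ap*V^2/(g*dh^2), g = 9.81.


As = 3441 * 3.3 * 2.2^2 / (9.81 * 1.7^2) = 1938.5505 m^2


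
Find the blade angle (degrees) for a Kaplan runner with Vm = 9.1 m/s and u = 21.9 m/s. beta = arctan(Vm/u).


beta = arctan(9.1 / 21.9) = 22.5641 degrees


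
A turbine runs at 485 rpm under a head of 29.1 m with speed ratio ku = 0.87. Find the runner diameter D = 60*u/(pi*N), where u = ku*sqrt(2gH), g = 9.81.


u = 0.87 * sqrt(2*9.81*29.1) = 20.7881 m/s
D = 60 * 20.7881 / (pi * 485) = 0.8186 m


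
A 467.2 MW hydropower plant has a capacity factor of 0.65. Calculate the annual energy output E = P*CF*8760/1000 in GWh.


E = 467.2 * 0.65 * 8760 / 1000 = 2660.2368 GWh


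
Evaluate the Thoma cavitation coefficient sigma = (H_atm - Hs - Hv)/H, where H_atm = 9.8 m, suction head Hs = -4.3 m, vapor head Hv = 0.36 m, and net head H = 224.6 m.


sigma = (9.8 - (-4.3) - 0.36) / 224.6 = 0.0612


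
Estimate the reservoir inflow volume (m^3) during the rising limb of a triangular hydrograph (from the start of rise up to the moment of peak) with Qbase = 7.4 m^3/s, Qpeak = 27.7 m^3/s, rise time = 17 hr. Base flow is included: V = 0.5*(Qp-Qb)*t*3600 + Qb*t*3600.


V = 0.5*(27.7 - 7.4)*17*3600 + 7.4*17*3600 = 1.0741e+06 m^3


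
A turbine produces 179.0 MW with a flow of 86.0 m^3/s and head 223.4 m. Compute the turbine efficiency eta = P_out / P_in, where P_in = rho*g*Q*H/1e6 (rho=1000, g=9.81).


P_in = 1000 * 9.81 * 86.0 * 223.4 / 1e6 = 188.4736 MW
eta = 179.0 / 188.4736 = 0.9497


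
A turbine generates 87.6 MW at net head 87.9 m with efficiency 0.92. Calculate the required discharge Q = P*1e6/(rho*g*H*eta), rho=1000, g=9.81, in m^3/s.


Q = 87.6 * 1e6 / (1000 * 9.81 * 87.9 * 0.92) = 110.4227 m^3/s


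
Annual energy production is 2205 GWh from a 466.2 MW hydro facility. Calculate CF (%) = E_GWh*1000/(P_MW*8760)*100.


CF = 2205 * 1000 / (466.2 * 8760) * 100 = 53.9923 %


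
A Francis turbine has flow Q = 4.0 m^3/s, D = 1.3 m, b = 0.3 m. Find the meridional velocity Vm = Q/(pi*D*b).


Vm = 4.0 / (pi * 1.3 * 0.3) = 3.2647 m/s


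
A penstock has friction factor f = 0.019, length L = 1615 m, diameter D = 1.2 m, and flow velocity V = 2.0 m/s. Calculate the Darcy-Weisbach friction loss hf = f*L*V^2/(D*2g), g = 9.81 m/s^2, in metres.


hf = 0.019 * 1615 * 2.0^2 / (1.2 * 2 * 9.81) = 5.2132 m


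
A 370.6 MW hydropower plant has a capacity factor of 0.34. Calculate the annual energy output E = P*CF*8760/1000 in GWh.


E = 370.6 * 0.34 * 8760 / 1000 = 1103.7950 GWh


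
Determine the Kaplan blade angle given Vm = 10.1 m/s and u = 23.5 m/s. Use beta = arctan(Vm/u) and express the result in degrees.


beta = arctan(10.1 / 23.5) = 23.2574 degrees


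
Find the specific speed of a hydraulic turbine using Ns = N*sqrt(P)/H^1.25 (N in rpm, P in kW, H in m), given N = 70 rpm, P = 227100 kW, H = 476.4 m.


Ns = 70 * 227100^0.5 / 476.4^1.25 = 14.9879


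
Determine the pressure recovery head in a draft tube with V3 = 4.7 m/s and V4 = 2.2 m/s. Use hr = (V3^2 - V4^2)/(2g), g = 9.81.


hr = (4.7^2 - 2.2^2) / (2*9.81) = 0.8792 m


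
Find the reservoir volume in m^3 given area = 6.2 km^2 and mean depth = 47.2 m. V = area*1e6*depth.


V = 6.2 * 1e6 * 47.2 = 2.9264e+08 m^3


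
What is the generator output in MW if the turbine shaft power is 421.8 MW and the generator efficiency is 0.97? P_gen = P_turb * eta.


P_gen = 421.8 * 0.97 = 409.1460 MW


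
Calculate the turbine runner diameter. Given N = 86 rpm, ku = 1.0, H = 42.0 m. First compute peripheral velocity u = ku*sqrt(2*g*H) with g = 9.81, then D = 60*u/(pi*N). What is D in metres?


u = 1.0 * sqrt(2*9.81*42.0) = 28.7061 m/s
D = 60 * 28.7061 / (pi * 86) = 6.3750 m


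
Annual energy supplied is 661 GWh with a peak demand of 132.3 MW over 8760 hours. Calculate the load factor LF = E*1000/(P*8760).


LF = 661 * 1000 / (132.3 * 8760) = 0.5703


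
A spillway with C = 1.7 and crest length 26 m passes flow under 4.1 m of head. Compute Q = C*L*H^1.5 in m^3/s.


Q = 1.7 * 26 * 4.1^1.5 = 366.9425 m^3/s


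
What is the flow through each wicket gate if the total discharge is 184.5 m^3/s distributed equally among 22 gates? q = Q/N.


q = 184.5 / 22 = 8.3864 m^3/s


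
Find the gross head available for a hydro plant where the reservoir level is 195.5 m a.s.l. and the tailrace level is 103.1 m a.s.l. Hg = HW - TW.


Hg = 195.5 - 103.1 = 92.4000 m


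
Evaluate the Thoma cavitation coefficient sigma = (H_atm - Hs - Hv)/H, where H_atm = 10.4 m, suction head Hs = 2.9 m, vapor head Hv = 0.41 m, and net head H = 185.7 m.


sigma = (10.4 - 2.9 - 0.41) / 185.7 = 0.0382


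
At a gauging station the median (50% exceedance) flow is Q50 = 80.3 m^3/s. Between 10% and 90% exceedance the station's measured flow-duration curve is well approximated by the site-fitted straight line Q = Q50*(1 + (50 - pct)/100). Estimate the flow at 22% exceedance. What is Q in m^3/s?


Q = 80.3 * (1 + (50 - 22)/100) = 102.7840 m^3/s


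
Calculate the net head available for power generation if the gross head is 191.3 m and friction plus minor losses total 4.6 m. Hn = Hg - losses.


Hn = 191.3 - 4.6 = 186.7000 m


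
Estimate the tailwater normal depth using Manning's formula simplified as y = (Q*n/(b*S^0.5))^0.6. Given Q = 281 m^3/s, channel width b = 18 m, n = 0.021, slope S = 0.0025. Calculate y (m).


y = (281 * 0.021 / (18 * 0.0025^0.5))^0.6 = 3.0904 m


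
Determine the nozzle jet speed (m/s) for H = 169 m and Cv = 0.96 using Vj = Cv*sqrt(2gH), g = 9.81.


Vj = 0.96 * sqrt(2*9.81*169) = 55.2795 m/s


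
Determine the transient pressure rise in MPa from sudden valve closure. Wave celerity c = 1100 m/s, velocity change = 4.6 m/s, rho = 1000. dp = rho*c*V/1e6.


dp = 1000 * 1100 * 4.6 / 1e6 = 5.0600 MPa


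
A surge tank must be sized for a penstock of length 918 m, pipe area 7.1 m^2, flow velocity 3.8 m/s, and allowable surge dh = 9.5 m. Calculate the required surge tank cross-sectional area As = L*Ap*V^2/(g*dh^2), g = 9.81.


As = 918 * 7.1 * 3.8^2 / (9.81 * 9.5^2) = 106.3046 m^2


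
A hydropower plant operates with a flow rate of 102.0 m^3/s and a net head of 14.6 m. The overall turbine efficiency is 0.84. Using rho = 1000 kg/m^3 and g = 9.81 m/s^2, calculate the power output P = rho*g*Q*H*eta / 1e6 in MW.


P = 1000 * 9.81 * 102.0 * 14.6 * 0.84 / 1e6 = 12.2716 MW


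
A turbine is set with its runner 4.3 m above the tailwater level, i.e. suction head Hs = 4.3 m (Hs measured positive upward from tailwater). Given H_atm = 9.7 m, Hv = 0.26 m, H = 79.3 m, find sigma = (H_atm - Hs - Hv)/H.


sigma = (9.7 - 4.3 - 0.26) / 79.3 = 0.0648


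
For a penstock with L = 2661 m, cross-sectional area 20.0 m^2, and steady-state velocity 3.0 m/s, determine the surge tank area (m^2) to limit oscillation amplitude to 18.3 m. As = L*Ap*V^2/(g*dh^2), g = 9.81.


As = 2661 * 20.0 * 3.0^2 / (9.81 * 18.3^2) = 145.7962 m^2


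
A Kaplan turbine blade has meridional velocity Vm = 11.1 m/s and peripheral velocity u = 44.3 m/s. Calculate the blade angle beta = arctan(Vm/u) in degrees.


beta = arctan(11.1 / 44.3) = 14.0667 degrees


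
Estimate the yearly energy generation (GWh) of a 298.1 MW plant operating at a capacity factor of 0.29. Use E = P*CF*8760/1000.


E = 298.1 * 0.29 * 8760 / 1000 = 757.2932 GWh


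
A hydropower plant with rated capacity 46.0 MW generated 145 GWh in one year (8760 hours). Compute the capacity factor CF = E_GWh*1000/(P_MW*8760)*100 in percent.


CF = 145 * 1000 / (46.0 * 8760) * 100 = 35.9837 %


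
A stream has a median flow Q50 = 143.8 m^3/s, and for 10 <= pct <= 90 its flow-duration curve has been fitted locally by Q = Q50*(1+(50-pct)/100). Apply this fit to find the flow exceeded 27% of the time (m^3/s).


Q = 143.8 * (1 + (50 - 27)/100) = 176.8740 m^3/s


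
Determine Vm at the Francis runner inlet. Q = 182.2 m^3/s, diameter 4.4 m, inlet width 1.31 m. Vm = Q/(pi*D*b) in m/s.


Vm = 182.2 / (pi * 4.4 * 1.31) = 10.0618 m/s


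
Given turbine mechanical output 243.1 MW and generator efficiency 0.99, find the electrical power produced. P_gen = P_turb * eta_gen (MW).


P_gen = 243.1 * 0.99 = 240.6690 MW


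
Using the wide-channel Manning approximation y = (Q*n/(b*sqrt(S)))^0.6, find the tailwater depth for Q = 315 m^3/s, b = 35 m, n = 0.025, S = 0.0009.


y = (315 * 0.025 / (35 * 0.0009^0.5))^0.6 = 3.3499 m


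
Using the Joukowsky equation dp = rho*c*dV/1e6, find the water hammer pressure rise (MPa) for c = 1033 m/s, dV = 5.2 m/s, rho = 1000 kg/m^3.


dp = 1000 * 1033 * 5.2 / 1e6 = 5.3716 MPa


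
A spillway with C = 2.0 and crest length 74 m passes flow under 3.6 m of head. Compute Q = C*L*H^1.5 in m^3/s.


Q = 2.0 * 74 * 3.6^1.5 = 1010.9169 m^3/s


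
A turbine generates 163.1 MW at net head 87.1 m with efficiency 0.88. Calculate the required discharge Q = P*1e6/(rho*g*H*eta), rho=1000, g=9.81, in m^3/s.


Q = 163.1 * 1e6 / (1000 * 9.81 * 87.1 * 0.88) = 216.9123 m^3/s


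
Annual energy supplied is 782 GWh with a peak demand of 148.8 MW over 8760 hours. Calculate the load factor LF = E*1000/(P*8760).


LF = 782 * 1000 / (148.8 * 8760) = 0.5999


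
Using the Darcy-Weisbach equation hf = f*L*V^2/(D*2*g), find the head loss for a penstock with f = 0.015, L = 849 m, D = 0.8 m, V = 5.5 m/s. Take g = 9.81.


hf = 0.015 * 849 * 5.5^2 / (0.8 * 2 * 9.81) = 24.5434 m


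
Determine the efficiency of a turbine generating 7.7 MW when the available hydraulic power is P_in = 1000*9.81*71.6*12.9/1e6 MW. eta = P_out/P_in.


P_in = 1000 * 9.81 * 71.6 * 12.9 / 1e6 = 9.0609 MW
eta = 7.7 / 9.0609 = 0.8498


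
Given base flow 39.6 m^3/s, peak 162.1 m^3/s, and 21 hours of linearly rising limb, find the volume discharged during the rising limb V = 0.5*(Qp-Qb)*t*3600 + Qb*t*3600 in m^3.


V = 0.5*(162.1 - 39.6)*21*3600 + 39.6*21*3600 = 7.6243e+06 m^3


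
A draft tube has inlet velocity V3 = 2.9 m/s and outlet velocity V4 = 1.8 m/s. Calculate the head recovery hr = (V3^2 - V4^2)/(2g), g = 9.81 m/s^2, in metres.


hr = (2.9^2 - 1.8^2) / (2*9.81) = 0.2635 m


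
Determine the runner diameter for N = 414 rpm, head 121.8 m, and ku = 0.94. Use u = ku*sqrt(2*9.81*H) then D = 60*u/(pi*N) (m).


u = 0.94 * sqrt(2*9.81*121.8) = 45.9516 m/s
D = 60 * 45.9516 / (pi * 414) = 2.1198 m


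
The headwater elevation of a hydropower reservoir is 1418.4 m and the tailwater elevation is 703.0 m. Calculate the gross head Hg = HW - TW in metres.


Hg = 1418.4 - 703.0 = 715.4000 m


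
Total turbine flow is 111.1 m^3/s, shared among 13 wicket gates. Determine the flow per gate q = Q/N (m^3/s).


q = 111.1 / 13 = 8.5462 m^3/s


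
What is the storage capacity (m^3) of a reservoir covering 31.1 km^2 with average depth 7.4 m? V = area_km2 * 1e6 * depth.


V = 31.1 * 1e6 * 7.4 = 2.3014e+08 m^3


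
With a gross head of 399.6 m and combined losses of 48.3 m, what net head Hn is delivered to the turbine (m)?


Hn = 399.6 - 48.3 = 351.3000 m


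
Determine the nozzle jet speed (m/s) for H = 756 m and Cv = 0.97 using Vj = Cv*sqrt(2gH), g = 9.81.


Vj = 0.97 * sqrt(2*9.81*756) = 118.1360 m/s


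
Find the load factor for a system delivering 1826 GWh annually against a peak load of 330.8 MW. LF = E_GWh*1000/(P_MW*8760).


LF = 1826 * 1000 / (330.8 * 8760) = 0.6301


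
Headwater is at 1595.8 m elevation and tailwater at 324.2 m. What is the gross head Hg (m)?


Hg = 1595.8 - 324.2 = 1271.6000 m


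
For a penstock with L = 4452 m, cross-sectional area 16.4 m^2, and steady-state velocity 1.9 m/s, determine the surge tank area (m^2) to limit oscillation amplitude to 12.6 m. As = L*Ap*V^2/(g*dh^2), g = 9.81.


As = 4452 * 16.4 * 1.9^2 / (9.81 * 12.6^2) = 169.2373 m^2


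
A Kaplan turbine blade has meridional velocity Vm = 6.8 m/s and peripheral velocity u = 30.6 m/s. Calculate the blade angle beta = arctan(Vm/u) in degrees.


beta = arctan(6.8 / 30.6) = 12.5288 degrees


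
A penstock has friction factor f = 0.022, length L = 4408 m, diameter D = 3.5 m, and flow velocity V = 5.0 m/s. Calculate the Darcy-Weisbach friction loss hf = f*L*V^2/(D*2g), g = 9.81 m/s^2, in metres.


hf = 0.022 * 4408 * 5.0^2 / (3.5 * 2 * 9.81) = 35.3051 m


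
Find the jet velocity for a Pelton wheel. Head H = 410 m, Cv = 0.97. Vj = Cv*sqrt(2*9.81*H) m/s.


Vj = 0.97 * sqrt(2*9.81*410) = 86.9988 m/s


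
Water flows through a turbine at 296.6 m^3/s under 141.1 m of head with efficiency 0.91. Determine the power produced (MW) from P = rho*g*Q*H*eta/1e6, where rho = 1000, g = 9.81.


P = 1000 * 9.81 * 296.6 * 141.1 * 0.91 / 1e6 = 373.6015 MW


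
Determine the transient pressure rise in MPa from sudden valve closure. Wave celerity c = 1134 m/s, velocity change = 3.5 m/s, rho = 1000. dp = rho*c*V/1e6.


dp = 1000 * 1134 * 3.5 / 1e6 = 3.9690 MPa


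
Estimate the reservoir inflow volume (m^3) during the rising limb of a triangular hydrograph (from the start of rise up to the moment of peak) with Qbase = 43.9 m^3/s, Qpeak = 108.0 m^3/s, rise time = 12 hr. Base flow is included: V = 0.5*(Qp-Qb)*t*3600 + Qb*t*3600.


V = 0.5*(108.0 - 43.9)*12*3600 + 43.9*12*3600 = 3.2810e+06 m^3


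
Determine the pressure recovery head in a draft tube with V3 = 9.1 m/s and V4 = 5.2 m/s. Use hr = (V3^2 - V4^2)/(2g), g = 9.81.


hr = (9.1^2 - 5.2^2) / (2*9.81) = 2.8425 m


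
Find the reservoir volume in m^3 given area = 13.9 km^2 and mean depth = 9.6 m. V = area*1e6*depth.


V = 13.9 * 1e6 * 9.6 = 1.3344e+08 m^3


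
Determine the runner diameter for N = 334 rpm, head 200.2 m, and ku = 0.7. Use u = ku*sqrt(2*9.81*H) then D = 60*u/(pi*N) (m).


u = 0.7 * sqrt(2*9.81*200.2) = 43.8712 m/s
D = 60 * 43.8712 / (pi * 334) = 2.5086 m


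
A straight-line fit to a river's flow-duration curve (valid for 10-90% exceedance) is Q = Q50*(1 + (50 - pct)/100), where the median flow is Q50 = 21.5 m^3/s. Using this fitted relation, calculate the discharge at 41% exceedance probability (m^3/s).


Q = 21.5 * (1 + (50 - 41)/100) = 23.4350 m^3/s


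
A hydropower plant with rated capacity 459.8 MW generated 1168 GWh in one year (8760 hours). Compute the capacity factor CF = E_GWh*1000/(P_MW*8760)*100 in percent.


CF = 1168 * 1000 / (459.8 * 8760) * 100 = 28.9981 %


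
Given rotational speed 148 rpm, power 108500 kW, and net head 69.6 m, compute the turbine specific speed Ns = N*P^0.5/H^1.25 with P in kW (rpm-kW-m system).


Ns = 148 * 108500^0.5 / 69.6^1.25 = 242.5018


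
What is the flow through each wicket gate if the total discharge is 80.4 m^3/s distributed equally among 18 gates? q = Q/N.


q = 80.4 / 18 = 4.4667 m^3/s


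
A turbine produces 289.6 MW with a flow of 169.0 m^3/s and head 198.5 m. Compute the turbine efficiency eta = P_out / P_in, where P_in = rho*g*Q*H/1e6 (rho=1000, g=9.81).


P_in = 1000 * 9.81 * 169.0 * 198.5 / 1e6 = 329.0912 MW
eta = 289.6 / 329.0912 = 0.8800


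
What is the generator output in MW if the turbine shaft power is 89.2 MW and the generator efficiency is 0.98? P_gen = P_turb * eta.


P_gen = 89.2 * 0.98 = 87.4160 MW


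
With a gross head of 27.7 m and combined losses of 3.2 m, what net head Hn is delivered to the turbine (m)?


Hn = 27.7 - 3.2 = 24.5000 m


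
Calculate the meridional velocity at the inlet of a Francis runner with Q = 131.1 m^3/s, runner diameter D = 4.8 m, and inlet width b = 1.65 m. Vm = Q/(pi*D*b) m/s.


Vm = 131.1 / (pi * 4.8 * 1.65) = 5.2690 m/s


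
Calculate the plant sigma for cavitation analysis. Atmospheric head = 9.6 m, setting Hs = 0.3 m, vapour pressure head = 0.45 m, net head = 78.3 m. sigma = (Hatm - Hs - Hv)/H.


sigma = (9.6 - 0.3 - 0.45) / 78.3 = 0.1130


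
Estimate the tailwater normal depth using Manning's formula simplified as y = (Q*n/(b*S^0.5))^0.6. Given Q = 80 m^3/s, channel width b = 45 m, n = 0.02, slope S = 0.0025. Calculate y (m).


y = (80 * 0.02 / (45 * 0.0025^0.5))^0.6 = 0.8150 m


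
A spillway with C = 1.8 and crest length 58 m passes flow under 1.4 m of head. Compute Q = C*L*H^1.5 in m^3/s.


Q = 1.8 * 58 * 1.4^1.5 = 172.9388 m^3/s


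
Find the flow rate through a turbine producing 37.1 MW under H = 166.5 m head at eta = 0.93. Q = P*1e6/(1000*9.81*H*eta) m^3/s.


Q = 37.1 * 1e6 / (1000 * 9.81 * 166.5 * 0.93) = 24.4235 m^3/s


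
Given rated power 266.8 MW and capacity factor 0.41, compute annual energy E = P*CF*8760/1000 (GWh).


E = 266.8 * 0.41 * 8760 / 1000 = 958.2389 GWh


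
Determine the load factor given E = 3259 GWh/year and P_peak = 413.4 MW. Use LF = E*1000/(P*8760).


LF = 3259 * 1000 / (413.4 * 8760) = 0.8999


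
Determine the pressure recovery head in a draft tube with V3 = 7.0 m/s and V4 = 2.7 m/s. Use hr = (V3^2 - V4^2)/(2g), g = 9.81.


hr = (7.0^2 - 2.7^2) / (2*9.81) = 2.1259 m


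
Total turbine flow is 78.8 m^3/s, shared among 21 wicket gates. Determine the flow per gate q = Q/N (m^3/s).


q = 78.8 / 21 = 3.7524 m^3/s


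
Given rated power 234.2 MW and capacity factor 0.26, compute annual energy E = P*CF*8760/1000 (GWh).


E = 234.2 * 0.26 * 8760 / 1000 = 533.4139 GWh


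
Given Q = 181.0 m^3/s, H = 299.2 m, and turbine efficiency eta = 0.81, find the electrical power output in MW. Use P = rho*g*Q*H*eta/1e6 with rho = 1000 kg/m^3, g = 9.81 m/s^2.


P = 1000 * 9.81 * 181.0 * 299.2 * 0.81 / 1e6 = 430.3226 MW


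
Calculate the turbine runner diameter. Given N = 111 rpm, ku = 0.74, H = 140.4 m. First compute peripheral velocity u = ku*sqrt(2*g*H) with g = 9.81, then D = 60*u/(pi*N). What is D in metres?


u = 0.74 * sqrt(2*9.81*140.4) = 38.8387 m/s
D = 60 * 38.8387 / (pi * 111) = 6.6826 m


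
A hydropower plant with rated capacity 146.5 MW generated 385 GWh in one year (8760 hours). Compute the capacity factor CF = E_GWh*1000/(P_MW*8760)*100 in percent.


CF = 385 * 1000 / (146.5 * 8760) * 100 = 29.9998 %


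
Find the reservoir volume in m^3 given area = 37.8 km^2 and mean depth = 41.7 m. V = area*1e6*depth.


V = 37.8 * 1e6 * 41.7 = 1.5763e+09 m^3


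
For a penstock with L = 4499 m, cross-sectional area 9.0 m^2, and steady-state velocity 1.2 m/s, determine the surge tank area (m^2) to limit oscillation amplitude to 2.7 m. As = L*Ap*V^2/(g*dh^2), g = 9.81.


As = 4499 * 9.0 * 1.2^2 / (9.81 * 2.7^2) = 815.3132 m^2


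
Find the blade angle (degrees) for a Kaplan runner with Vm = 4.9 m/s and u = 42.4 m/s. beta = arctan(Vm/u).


beta = arctan(4.9 / 42.4) = 6.5922 degrees


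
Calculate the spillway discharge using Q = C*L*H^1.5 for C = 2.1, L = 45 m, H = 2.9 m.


Q = 2.1 * 45 * 2.9^1.5 = 466.6903 m^3/s


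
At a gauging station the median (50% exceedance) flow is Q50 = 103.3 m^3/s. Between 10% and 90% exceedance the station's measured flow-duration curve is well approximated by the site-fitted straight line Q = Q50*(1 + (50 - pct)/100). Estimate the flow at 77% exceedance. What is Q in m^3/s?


Q = 103.3 * (1 + (50 - 77)/100) = 75.4090 m^3/s


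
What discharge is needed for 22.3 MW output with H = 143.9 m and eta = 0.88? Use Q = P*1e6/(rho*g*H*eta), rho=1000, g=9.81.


Q = 22.3 * 1e6 / (1000 * 9.81 * 143.9 * 0.88) = 17.9512 m^3/s


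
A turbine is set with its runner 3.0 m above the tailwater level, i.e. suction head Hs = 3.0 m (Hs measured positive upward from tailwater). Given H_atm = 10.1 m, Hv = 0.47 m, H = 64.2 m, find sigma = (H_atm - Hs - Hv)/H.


sigma = (10.1 - 3.0 - 0.47) / 64.2 = 0.1033


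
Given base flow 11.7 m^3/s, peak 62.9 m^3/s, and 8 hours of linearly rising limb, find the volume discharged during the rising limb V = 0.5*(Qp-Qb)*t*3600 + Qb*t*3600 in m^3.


V = 0.5*(62.9 - 11.7)*8*3600 + 11.7*8*3600 = 1.0742e+06 m^3


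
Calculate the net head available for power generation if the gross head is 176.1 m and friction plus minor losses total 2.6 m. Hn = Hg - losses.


Hn = 176.1 - 2.6 = 173.5000 m


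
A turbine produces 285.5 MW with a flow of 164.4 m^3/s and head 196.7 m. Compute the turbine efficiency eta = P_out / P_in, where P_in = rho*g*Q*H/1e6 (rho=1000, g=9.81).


P_in = 1000 * 9.81 * 164.4 * 196.7 / 1e6 = 317.2307 MW
eta = 285.5 / 317.2307 = 0.9000


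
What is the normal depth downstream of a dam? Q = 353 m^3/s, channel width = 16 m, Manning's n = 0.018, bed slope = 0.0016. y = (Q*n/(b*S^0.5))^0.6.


y = (353 * 0.018 / (16 * 0.0016^0.5))^0.6 = 3.9639 m


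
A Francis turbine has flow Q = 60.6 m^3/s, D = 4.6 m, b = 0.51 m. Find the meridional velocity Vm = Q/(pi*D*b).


Vm = 60.6 / (pi * 4.6 * 0.51) = 8.2223 m/s


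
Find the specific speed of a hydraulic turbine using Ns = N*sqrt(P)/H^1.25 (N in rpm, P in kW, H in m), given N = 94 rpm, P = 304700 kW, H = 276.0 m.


Ns = 94 * 304700^0.5 / 276.0^1.25 = 46.1241


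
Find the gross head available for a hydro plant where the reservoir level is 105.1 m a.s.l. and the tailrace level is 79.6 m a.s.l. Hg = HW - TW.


Hg = 105.1 - 79.6 = 25.5000 m


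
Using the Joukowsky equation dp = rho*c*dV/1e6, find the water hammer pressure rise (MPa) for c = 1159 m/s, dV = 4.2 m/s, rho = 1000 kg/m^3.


dp = 1000 * 1159 * 4.2 / 1e6 = 4.8678 MPa


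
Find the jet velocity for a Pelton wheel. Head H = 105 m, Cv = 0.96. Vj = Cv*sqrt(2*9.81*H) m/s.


Vj = 0.96 * sqrt(2*9.81*105) = 43.5728 m/s


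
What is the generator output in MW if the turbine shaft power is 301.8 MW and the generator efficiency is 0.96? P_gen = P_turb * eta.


P_gen = 301.8 * 0.96 = 289.7280 MW


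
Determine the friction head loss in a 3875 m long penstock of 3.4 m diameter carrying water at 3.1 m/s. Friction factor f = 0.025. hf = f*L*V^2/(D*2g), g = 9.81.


hf = 0.025 * 3875 * 3.1^2 / (3.4 * 2 * 9.81) = 13.9559 m


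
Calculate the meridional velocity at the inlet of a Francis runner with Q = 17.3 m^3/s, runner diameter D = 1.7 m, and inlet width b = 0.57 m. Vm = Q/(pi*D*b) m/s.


Vm = 17.3 / (pi * 1.7 * 0.57) = 5.6829 m/s


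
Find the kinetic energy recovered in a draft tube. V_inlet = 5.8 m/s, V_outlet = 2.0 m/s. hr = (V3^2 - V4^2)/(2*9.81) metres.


hr = (5.8^2 - 2.0^2) / (2*9.81) = 1.5107 m


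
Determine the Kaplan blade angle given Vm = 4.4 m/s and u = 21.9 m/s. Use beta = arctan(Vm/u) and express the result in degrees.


beta = arctan(4.4 / 21.9) = 11.3602 degrees


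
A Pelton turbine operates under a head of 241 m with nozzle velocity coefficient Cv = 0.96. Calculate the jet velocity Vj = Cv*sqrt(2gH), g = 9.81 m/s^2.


Vj = 0.96 * sqrt(2*9.81*241) = 66.0130 m/s


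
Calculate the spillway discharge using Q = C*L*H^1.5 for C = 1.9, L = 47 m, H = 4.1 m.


Q = 1.9 * 47 * 4.1^1.5 = 741.3567 m^3/s


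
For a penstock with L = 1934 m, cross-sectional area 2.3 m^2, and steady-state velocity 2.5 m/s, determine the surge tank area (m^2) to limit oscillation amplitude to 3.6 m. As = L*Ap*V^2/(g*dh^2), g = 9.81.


As = 1934 * 2.3 * 2.5^2 / (9.81 * 3.6^2) = 218.6706 m^2


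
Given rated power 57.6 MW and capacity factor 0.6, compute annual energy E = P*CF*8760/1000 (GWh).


E = 57.6 * 0.6 * 8760 / 1000 = 302.7456 GWh


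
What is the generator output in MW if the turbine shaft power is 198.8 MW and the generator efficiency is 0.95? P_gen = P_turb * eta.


P_gen = 198.8 * 0.95 = 188.8600 MW


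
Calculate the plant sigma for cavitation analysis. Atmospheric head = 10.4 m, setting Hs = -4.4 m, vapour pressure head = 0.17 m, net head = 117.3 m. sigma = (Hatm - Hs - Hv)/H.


sigma = (10.4 - (-4.4) - 0.17) / 117.3 = 0.1247


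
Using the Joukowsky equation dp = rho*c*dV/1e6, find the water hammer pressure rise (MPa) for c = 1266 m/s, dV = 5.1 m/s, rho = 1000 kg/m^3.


dp = 1000 * 1266 * 5.1 / 1e6 = 6.4566 MPa


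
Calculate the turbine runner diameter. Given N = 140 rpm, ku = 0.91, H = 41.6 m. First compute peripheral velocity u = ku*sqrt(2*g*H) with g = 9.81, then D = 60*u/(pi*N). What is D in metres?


u = 0.91 * sqrt(2*9.81*41.6) = 25.9979 m/s
D = 60 * 25.9979 / (pi * 140) = 3.5466 m


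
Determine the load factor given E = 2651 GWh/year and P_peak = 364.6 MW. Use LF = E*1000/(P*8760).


LF = 2651 * 1000 / (364.6 * 8760) = 0.8300


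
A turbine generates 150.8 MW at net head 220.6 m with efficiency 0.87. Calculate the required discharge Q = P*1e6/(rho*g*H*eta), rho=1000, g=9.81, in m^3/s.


Q = 150.8 * 1e6 / (1000 * 9.81 * 220.6 * 0.87) = 80.0954 m^3/s


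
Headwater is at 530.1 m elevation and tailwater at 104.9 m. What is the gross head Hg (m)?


Hg = 530.1 - 104.9 = 425.2000 m


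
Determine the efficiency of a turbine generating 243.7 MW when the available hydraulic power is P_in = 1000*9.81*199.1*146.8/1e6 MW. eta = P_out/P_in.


P_in = 1000 * 9.81 * 199.1 * 146.8 / 1e6 = 286.7255 MW
eta = 243.7 / 286.7255 = 0.8499


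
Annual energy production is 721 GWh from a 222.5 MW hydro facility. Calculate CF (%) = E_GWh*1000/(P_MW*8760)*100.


CF = 721 * 1000 / (222.5 * 8760) * 100 = 36.9914 %


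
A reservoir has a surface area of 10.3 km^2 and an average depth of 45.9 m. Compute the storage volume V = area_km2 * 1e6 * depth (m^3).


V = 10.3 * 1e6 * 45.9 = 4.7277e+08 m^3


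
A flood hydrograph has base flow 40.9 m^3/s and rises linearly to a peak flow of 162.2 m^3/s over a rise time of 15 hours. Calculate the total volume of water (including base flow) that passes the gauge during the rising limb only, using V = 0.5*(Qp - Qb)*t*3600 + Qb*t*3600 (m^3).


V = 0.5*(162.2 - 40.9)*15*3600 + 40.9*15*3600 = 5.4837e+06 m^3
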